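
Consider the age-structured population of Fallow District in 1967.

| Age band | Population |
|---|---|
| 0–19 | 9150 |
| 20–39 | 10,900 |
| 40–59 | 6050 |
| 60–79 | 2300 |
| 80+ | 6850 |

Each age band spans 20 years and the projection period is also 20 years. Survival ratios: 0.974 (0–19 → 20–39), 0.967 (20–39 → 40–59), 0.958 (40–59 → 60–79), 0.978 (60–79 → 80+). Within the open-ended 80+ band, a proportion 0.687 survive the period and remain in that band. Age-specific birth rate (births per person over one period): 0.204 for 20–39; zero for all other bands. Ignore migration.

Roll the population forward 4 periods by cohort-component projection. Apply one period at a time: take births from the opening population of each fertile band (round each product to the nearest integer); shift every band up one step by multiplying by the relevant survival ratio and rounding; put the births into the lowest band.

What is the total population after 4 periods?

— Period 1 —
Births: 10900 × 0.204 = 2224
20–39: 9150 × 0.974 = 8912
40–59: 10900 × 0.967 = 10540
60–79: 6050 × 0.958 = 5796
80+: 2300 × 0.978 + 6850 × 0.687 = 2249 + 4706 = 6955
→ [2224, 8912, 10540, 5796, 6955]
— Period 2 —
Births: 8912 × 0.204 = 1818
20–39: 2224 × 0.974 = 2166
40–59: 8912 × 0.967 = 8618
60–79: 10540 × 0.958 = 10097
80+: 5796 × 0.978 + 6955 × 0.687 = 5668 + 4778 = 10446
→ [1818, 2166, 8618, 10097, 10446]
— Period 3 —
Births: 2166 × 0.204 = 442
20–39: 1818 × 0.974 = 1771
40–59: 2166 × 0.967 = 2095
60–79: 8618 × 0.958 = 8256
80+: 10097 × 0.978 + 10446 × 0.687 = 9875 + 7176 = 17051
→ [442, 1771, 2095, 8256, 17051]
— Period 4 —
Births: 1771 × 0.204 = 361
20–39: 442 × 0.974 = 431
40–59: 1771 × 0.967 = 1713
60–79: 2095 × 0.958 = 2007
80+: 8256 × 0.978 + 17051 × 0.687 = 8074 + 11714 = 19788
→ [361, 431, 1713, 2007, 19788]
Total after period 4: 361 + 431 + 1713 + 2007 + 19788 = 24300

24300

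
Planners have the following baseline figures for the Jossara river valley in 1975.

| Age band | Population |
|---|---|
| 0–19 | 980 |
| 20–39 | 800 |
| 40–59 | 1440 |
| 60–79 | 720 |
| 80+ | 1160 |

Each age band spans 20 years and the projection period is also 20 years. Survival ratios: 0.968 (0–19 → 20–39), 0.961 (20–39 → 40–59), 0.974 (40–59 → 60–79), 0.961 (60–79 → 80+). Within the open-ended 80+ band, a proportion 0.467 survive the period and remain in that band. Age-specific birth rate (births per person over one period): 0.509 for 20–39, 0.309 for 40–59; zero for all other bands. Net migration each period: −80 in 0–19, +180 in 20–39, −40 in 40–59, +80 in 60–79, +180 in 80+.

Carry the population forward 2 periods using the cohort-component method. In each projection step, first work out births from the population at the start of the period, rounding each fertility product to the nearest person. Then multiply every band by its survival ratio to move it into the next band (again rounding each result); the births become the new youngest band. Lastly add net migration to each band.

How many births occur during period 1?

852

Period 1:
Births: 800 × 0.509 = 407, 1440 × 0.309 = 445 — total 852
20–39: 980 × 0.968 = 949
40–59: 800 × 0.961 = 769
60–79: 1440 × 0.974 = 1403
80+: 720 × 0.961 + 1160 × 0.467 = 692 + 542 = 1234
Net migration: 0–19 − 80 → 772; 20–39 + 180 → 1129; 40–59 − 40 → 729; 60–79 + 80 → 1483; 80+ + 180 → 1414
→ [772, 1129, 729, 1483, 1414]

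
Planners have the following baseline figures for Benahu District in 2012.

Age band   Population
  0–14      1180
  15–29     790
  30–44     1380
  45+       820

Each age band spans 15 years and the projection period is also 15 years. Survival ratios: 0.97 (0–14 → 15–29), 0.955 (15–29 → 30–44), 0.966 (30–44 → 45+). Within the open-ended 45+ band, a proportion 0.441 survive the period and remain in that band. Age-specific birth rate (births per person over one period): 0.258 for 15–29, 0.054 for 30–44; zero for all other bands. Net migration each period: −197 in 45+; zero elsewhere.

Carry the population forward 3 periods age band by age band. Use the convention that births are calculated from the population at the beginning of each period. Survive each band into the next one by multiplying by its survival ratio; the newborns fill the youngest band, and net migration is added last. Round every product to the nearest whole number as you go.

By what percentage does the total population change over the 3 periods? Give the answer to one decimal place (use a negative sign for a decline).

Period 1.
Births: 790 * 0.258 = 204  |  1380 * 0.054 = 75 → total 279
15–29: 1180 * 0.97 = 1145
30–44: 790 * 0.955 = 754
45+: 1380 * 0.966 + 820 * 0.441 = 1333 + 362 = 1695
Net migration: 45+ − 197 → 1498
Giving 279 / 1145 / 754 / 1498.
Period 2.
Births: 1145 * 0.258 = 295  |  754 * 0.054 = 41 → total 336
15–29: 279 * 0.97 = 271
30–44: 1145 * 0.955 = 1093
45+: 754 * 0.966 + 1498 * 0.441 = 728 + 661 = 1389
Net migration: 45+ − 197 → 1192
Giving 336 / 271 / 1093 / 1192.
Period 3.
Births: 271 * 0.258 = 70  |  1093 * 0.054 = 59 → total 129
15–29: 336 * 0.97 = 326
30–44: 271 * 0.955 = 259
45+: 1093 * 0.966 + 1192 * 0.441 = 1056 + 526 = 1582
Net migration: 45+ − 197 → 1385
Giving 129 / 326 / 259 / 1385.
Total: 4170 → 2099; change = -2071; percentage change = -49.7%

-49.7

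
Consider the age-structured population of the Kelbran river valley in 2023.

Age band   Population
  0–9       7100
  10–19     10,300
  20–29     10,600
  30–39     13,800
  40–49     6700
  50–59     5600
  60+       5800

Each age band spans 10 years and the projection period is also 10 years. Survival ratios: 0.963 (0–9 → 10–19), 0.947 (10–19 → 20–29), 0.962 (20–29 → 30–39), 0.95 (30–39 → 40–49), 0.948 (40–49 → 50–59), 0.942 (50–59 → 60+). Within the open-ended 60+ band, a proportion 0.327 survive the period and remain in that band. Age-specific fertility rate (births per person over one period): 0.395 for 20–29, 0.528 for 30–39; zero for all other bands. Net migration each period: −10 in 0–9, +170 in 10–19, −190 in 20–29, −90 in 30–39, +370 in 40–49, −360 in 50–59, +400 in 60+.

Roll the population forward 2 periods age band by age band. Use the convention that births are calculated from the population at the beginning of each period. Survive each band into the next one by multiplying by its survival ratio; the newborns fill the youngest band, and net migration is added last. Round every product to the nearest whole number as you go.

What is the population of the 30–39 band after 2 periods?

9111

Numbering the bands 1..7 from youngest to oldest:
Period 1.
Births: 10600 × 0.395 = 4187 ; 13800 × 0.528 = 7286 → 11473
Band 2: 7100 × 0.963 = 6837
Band 3: 10300 × 0.947 = 9754
Band 4: 10600 × 0.962 = 10197
Band 5: 13800 × 0.95 = 13110
Band 6: 6700 × 0.948 = 6352
Band 7: 5600 × 0.942 + 5800 × 0.327 = 5275 + 1897 = 7172
Net migration: Band 1 − 10 → 11463; Band 2 + 170 → 7007; Band 3 − 190 → 9564; Band 4 − 90 → 10107; Band 5 + 370 → 13480; Band 6 − 360 → 5992; Band 7 + 400 → 7572
Giving 11463 / 7007 / 9564 / 10107 / 13480 / 5992 / 7572.
Period 2.
Births: 9564 × 0.395 = 3778 ; 10107 × 0.528 = 5336 → 9114
Band 2: 11463 × 0.963 = 11039
Band 3: 7007 × 0.947 = 6636
Band 4: 9564 × 0.962 = 9201
Band 5: 10107 × 0.95 = 9602
Band 6: 13480 × 0.948 = 12779
Band 7: 5992 × 0.942 + 7572 × 0.327 = 5644 + 2476 = 8120
Net migration: Band 1 − 10 → 9104; Band 2 + 170 → 11209; Band 3 − 190 → 6446; Band 4 − 90 → 9111; Band 5 + 370 → 9972; Band 6 − 360 → 12419; Band 7 + 400 → 8520
Giving 9104 / 11209 / 6446 / 9111 / 9972 / 12419 / 8520.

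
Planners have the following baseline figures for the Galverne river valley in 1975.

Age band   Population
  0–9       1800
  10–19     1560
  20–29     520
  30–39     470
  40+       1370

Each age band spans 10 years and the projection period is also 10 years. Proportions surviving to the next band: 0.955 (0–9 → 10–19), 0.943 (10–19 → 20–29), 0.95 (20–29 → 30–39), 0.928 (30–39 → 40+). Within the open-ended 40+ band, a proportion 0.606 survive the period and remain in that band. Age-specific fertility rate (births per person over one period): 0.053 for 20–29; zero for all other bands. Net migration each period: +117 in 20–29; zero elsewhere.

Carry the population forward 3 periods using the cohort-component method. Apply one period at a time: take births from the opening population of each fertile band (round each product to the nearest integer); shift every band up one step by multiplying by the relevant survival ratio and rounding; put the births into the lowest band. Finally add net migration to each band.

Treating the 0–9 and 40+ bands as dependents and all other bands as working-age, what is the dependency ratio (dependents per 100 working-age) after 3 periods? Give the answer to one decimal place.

(Bands numbered youngest = 1 to oldest = 5.)
Period 1:
Births: 520 × 0.053 = 28
Band 2: 1800 × 0.955 = 1719
Band 3: 1560 × 0.943 = 1471
Band 4: 520 × 0.95 = 494
Band 5: 470 × 0.928 + 1370 × 0.606 = 436 + 830 = 1266
Net migration: Band 3 + 117 → 1588
Giving 28 / 1719 / 1588 / 494 / 1266.
Period 2:
Births: 1588 × 0.053 = 84
Band 2: 28 × 0.955 = 27
Band 3: 1719 × 0.943 = 1621
Band 4: 1588 × 0.95 = 1509
Band 5: 494 × 0.928 + 1266 × 0.606 = 458 + 767 = 1225
Net migration: Band 3 + 117 → 1738
Giving 84 / 27 / 1738 / 1509 / 1225.
Period 3:
Births: 1738 × 0.053 = 92
Band 2: 84 × 0.955 = 80
Band 3: 27 × 0.943 = 25
Band 4: 1738 × 0.95 = 1651
Band 5: 1509 × 0.928 + 1225 × 0.606 = 1400 + 742 = 2142
Net migration: Band 3 + 117 → 142
Giving 92 / 80 / 142 / 1651 / 2142.
Dependents (band 0–9 + band 40+) = 92 + 2142 = 2234; working-age = 1873; ratio = 2234/1873 × 100 = 119.3

119.3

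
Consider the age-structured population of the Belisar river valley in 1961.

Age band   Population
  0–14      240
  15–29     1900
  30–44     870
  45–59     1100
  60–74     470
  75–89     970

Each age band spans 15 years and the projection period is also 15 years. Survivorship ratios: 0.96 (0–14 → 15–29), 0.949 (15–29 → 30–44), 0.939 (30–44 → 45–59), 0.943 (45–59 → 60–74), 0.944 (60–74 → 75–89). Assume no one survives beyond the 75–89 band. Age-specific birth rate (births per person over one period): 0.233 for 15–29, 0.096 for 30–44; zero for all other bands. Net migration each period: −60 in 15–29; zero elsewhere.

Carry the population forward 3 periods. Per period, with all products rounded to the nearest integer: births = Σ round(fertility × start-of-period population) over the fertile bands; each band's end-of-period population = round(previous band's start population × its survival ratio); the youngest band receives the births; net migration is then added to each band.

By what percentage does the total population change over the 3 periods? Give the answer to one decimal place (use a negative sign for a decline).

-43.1

Period 1:
Births: 1900 × 0.233 = 443  |  870 × 0.096 = 84 ⇒ total 527
15–29: 240 × 0.96 = 230
30–44: 1900 × 0.949 = 1803
45–59: 870 × 0.939 = 817
60–74: 1100 × 0.943 = 1037
75–89: 470 × 0.944 = 444
Net migration: 15–29 − 60 → 170
Population now: 0–14=527, 15–29=170, 30–44=1803, 45–59=817, 60–74=1037, 75–89=444
Period 2:
Births: 170 × 0.233 = 40  |  1803 × 0.096 = 173 ⇒ total 213
15–29: 527 × 0.96 = 506
30–44: 170 × 0.949 = 161
45–59: 1803 × 0.939 = 1693
60–74: 817 × 0.943 = 770
75–89: 1037 × 0.944 = 979
Net migration: 15–29 − 60 → 446
Population now: 0–14=213, 15–29=446, 30–44=161, 45–59=1693, 60–74=770, 75–89=979
Period 3:
Births: 446 × 0.233 = 104  |  161 × 0.096 = 15 ⇒ total 119
15–29: 213 × 0.96 = 204
30–44: 446 × 0.949 = 423
45–59: 161 × 0.939 = 151
60–74: 1693 × 0.943 = 1596
75–89: 770 × 0.944 = 727
Net migration: 15–29 − 60 → 144
Population now: 0–14=119, 15–29=144, 30–44=423, 45–59=151, 60–74=1596, 75–89=727
Total: 5550 → 3160; change = -2390; percentage change = -43.1%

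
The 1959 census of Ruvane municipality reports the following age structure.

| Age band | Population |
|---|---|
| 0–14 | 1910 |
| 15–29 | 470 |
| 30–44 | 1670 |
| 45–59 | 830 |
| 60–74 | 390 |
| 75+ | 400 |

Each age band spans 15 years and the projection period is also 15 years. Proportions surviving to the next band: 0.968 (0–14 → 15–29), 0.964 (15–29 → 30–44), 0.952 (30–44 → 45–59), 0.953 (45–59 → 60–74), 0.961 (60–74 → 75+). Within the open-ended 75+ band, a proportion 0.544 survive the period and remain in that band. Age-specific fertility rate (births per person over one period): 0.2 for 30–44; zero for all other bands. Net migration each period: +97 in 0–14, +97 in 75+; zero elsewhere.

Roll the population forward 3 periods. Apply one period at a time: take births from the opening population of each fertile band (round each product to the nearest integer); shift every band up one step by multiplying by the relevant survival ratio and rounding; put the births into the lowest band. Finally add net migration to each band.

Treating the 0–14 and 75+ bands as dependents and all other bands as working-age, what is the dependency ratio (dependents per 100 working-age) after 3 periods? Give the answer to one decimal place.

99.4

Period 1:
Births: 1670 × 0.2 = 334
15–29: 1910 × 0.968 = 1849
30–44: 470 × 0.964 = 453
45–59: 1670 × 0.952 = 1590
60–74: 830 × 0.953 = 791
75+: 390 × 0.961 + 400 × 0.544 = 375 + 218 = 593
Net migration: 0–14 + 97 → 431; 75+ + 97 → 690
End of period: [431, 1849, 453, 1590, 791, 690]
Period 2:
Births: 453 × 0.2 = 91
15–29: 431 × 0.968 = 417
30–44: 1849 × 0.964 = 1782
45–59: 453 × 0.952 = 431
60–74: 1590 × 0.953 = 1515
75+: 791 × 0.961 + 690 × 0.544 = 760 + 375 = 1135
Net migration: 0–14 + 97 → 188; 75+ + 97 → 1232
End of period: [188, 417, 1782, 431, 1515, 1232]
Period 3:
Births: 1782 × 0.2 = 356
15–29: 188 × 0.968 = 182
30–44: 417 × 0.964 = 402
45–59: 1782 × 0.952 = 1696
60–74: 431 × 0.953 = 411
75+: 1515 × 0.961 + 1232 × 0.544 = 1456 + 670 = 2126
Net migration: 0–14 + 97 → 453; 75+ + 97 → 2223
End of period: [453, 182, 402, 1696, 411, 2223]
Dependents (band 0–14 + band 75+) = 453 + 2223 = 2676; working-age = 2691; ratio = 2676/2691 × 100 = 99.4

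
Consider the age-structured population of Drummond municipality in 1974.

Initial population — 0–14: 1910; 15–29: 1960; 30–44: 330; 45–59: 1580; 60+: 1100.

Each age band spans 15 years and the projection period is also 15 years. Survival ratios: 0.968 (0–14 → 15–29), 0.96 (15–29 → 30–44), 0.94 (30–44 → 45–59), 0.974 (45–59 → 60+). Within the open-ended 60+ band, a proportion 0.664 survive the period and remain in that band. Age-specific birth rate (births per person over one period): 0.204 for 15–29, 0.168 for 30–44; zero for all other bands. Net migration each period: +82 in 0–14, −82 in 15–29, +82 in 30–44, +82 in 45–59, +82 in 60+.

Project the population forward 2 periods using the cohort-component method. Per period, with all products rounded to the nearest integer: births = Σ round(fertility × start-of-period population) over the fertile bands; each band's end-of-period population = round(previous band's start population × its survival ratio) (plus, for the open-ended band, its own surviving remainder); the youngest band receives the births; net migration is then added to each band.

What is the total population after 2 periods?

6941

— Period 1 —
Births: 1960 × 0.204 = 400  |  330 × 0.168 = 55 → total 455
15–29: 1910 × 0.968 = 1849
30–44: 1960 × 0.96 = 1882
45–59: 330 × 0.94 = 310
60+: 1580 × 0.974 + 1100 × 0.664 = 1539 + 730 = 2269
Net migration: 0–14 + 82 → 537; 15–29 − 82 → 1767; 30–44 + 82 → 1964; 45–59 + 82 → 392; 60+ + 82 → 2351
Population now: 0–14=537, 15–29=1767, 30–44=1964, 45–59=392, 60+=2351
— Period 2 —
Births: 1767 × 0.204 = 360  |  1964 × 0.168 = 330 → total 690
15–29: 537 × 0.968 = 520
30–44: 1767 × 0.96 = 1696
45–59: 1964 × 0.94 = 1846
60+: 392 × 0.974 + 2351 × 0.664 = 382 + 1561 = 1943
Net migration: 0–14 + 82 → 772; 15–29 − 82 → 438; 30–44 + 82 → 1778; 45–59 + 82 → 1928; 60+ + 82 → 2025
Population now: 0–14=772, 15–29=438, 30–44=1778, 45–59=1928, 60+=2025
Total after period 2: 772 + 438 + 1778 + 1928 + 2025 = 6941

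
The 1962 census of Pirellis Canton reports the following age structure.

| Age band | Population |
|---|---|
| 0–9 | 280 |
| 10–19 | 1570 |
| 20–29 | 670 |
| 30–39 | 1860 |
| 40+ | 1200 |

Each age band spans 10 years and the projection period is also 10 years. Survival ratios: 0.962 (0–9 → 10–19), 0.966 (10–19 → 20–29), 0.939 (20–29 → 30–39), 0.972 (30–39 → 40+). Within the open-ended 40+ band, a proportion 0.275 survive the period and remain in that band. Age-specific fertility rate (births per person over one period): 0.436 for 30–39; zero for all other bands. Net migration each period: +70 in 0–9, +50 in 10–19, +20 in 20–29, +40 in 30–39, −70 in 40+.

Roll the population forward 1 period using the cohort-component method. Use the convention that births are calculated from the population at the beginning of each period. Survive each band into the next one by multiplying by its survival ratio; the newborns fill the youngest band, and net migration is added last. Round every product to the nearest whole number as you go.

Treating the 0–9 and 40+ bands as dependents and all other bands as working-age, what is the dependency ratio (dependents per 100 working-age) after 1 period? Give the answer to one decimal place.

(Bands numbered youngest = 1 to oldest = 5.)
After projecting period 1:
Births: 1860 * 0.436 = 811
Band 2: 280 * 0.962 = 269
Band 3: 1570 * 0.966 = 1517
Band 4: 670 * 0.939 = 629
Band 5: 1860 * 0.972 + 1200 * 0.275 = 1808 + 330 = 2138
Net migration: Band 1 + 70 → 881; Band 2 + 50 → 319; Band 3 + 20 → 1537; Band 4 + 40 → 669; Band 5 − 70 → 2068
End of period: [881, 319, 1537, 669, 2068]
Dependents (band 0–9 + band 40+) = 881 + 2068 = 2949; working-age = 2525; ratio = 2949/2525 × 100 = 116.8

116.8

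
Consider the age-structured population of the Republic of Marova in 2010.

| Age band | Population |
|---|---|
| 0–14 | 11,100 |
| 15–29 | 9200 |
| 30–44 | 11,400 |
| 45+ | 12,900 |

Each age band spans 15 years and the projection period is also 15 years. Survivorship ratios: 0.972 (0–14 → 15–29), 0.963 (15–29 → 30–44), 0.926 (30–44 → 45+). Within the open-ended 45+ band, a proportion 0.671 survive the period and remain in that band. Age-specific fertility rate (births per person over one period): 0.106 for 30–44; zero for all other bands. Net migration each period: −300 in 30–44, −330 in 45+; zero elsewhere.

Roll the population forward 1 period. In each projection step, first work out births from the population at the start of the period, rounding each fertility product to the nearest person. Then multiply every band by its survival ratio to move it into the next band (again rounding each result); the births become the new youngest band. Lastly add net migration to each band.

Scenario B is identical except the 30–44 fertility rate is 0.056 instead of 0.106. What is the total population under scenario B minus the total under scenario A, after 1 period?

-570

Call the bands 1 to 4, youngest first.
Period 1.
Births: 11400 × 0.106 = 1208
Band 2: 11100 × 0.972 = 10789
Band 3: 9200 × 0.963 = 8860
Band 4: 11400 × 0.926 + 12900 × 0.671 = 10556 + 8656 = 19212
Net migration: Band 3 − 300 → 8560; Band 4 − 330 → 18882
Population now: 0–14=1208, 15–29=10789, 30–44=8560, 45+=18882
Scenario A total after 1 period: 39439
Scenario B projection —
Period 1.
Births: 11400 × 0.056 = 638
Band 2: 11100 × 0.972 = 10789
Band 3: 9200 × 0.963 = 8860
Band 4: 11400 × 0.926 + 12900 × 0.671 = 10556 + 8656 = 19212
Net migration: Band 3 − 300 → 8560; Band 4 − 330 → 18882
Population now: 0–14=638, 15–29=10789, 30–44=8560, 45+=18882
Scenario B total after 1 period: 38869
Difference B − A = 38869 − 39439 = -570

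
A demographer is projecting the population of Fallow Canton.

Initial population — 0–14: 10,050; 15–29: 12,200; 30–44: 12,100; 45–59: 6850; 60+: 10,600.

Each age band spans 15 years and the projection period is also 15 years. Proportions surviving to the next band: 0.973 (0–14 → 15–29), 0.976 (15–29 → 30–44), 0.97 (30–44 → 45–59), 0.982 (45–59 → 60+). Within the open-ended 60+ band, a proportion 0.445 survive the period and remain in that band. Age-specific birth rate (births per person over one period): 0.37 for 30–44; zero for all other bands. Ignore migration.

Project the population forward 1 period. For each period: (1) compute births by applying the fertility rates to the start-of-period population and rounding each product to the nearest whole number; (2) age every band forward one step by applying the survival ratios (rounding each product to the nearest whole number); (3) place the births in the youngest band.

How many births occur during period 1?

[period 1]
Births: 12100 × 0.37 = 4477
15–29: 10050 × 0.973 = 9779
30–44: 12200 × 0.976 = 11907
45–59: 12100 × 0.97 = 11737
60+: 6850 × 0.982 + 10600 × 0.445 = 6727 + 4717 = 11444
Population now: 0–14=4477, 15–29=9779, 30–44=11907, 45–59=11737, 60+=11444

4477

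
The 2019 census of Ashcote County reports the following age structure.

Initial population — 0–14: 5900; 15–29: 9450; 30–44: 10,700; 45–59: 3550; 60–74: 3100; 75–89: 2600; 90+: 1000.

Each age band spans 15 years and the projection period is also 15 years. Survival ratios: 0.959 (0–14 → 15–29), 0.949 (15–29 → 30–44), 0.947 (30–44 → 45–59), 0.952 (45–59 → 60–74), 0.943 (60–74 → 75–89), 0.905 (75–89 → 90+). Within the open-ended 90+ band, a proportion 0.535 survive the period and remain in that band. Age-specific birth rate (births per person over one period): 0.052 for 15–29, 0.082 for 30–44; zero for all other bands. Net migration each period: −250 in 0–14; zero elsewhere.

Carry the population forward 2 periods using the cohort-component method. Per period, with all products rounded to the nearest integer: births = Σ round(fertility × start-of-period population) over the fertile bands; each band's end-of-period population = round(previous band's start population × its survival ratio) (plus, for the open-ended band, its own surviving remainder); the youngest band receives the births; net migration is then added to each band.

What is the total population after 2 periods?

32737

Call the groups 1 to 7, youngest first.
— Period 1 —
Births: 9450 × 0.052 = 491, 10700 × 0.082 = 877 → total 1368
Group 2: 5900 × 0.959 = 5658
Group 3: 9450 × 0.949 = 8968
Group 4: 10700 × 0.947 = 10133
Group 5: 3550 × 0.952 = 3380
Group 6: 3100 × 0.943 = 2923
Group 7: 2600 × 0.905 + 1000 × 0.535 = 2353 + 535 = 2888
Net migration: Group 1 − 250 → 1118
→ [1118, 5658, 8968, 10133, 3380, 2923, 2888]
— Period 2 —
Births: 5658 × 0.052 = 294, 8968 × 0.082 = 735 → total 1029
Group 2: 1118 × 0.959 = 1072
Group 3: 5658 × 0.949 = 5369
Group 4: 8968 × 0.947 = 8493
Group 5: 10133 × 0.952 = 9647
Group 6: 3380 × 0.943 = 3187
Group 7: 2923 × 0.905 + 2888 × 0.535 = 2645 + 1545 = 4190
Net migration: Group 1 − 250 → 779
→ [779, 1072, 5369, 8493, 9647, 3187, 4190]
Total after period 2: 779 + 1072 + 5369 + 8493 + 9647 + 3187 + 4190 = 32737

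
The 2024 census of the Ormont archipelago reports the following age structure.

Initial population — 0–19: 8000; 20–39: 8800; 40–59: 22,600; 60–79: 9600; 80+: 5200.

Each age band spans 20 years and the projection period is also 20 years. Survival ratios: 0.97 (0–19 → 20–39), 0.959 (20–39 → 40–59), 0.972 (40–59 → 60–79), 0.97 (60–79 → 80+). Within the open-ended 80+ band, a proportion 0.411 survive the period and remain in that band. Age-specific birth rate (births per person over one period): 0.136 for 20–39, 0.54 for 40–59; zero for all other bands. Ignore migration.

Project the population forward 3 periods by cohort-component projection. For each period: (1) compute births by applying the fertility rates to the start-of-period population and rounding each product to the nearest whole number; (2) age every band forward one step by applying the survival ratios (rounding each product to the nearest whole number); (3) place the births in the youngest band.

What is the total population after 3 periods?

(Groups numbered youngest = 1 to oldest = 5.)
Period 1.
Births: 8800 × 0.136 = 1197 ; 22600 × 0.54 = 12204 — total 13401
Group 2: 8000 × 0.97 = 7760
Group 3: 8800 × 0.959 = 8439
Group 4: 22600 × 0.972 = 21967
Group 5: 9600 × 0.97 + 5200 × 0.411 = 9312 + 2137 = 11449
End of period: [13401, 7760, 8439, 21967, 11449]
Period 2.
Births: 7760 × 0.136 = 1055 ; 8439 × 0.54 = 4557 — total 5612
Group 2: 13401 × 0.97 = 12999
Group 3: 7760 × 0.959 = 7442
Group 4: 8439 × 0.972 = 8203
Group 5: 21967 × 0.97 + 11449 × 0.411 = 21308 + 4706 = 26014
End of period: [5612, 12999, 7442, 8203, 26014]
Period 3.
Births: 12999 × 0.136 = 1768 ; 7442 × 0.54 = 4019 — total 5787
Group 2: 5612 × 0.97 = 5444
Group 3: 12999 × 0.959 = 12466
Group 4: 7442 × 0.972 = 7234
Group 5: 8203 × 0.97 + 26014 × 0.411 = 7957 + 10692 = 18649
End of period: [5787, 5444, 12466, 7234, 18649]
Total after period 3: 5787 + 5444 + 12466 + 7234 + 18649 = 49580

49580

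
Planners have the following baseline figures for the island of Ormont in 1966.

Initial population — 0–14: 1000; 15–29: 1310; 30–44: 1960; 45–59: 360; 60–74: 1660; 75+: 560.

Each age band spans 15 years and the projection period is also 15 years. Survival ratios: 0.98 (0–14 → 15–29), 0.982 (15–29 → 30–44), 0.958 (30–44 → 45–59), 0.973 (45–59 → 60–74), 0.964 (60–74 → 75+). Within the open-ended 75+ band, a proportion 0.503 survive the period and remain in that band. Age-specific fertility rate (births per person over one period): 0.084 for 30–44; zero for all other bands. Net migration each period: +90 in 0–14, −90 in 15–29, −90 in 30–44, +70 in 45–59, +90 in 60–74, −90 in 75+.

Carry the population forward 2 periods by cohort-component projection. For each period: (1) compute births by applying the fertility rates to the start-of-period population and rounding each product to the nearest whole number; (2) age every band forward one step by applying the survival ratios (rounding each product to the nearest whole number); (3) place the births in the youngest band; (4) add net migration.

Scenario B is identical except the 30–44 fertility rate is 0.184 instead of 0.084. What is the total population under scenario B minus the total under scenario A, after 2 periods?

312

Let group 1 be 0–14 through group 6 = 75+.
[period 1]
Births: 1960 * 0.084 = 165
Group 2: 1000 * 0.98 = 980
Group 3: 1310 * 0.982 = 1286
Group 4: 1960 * 0.958 = 1878
Group 5: 360 * 0.973 = 350
Group 6: 1660 * 0.964 + 560 * 0.503 = 1600 + 282 = 1882
Net migration: Group 1 + 90 → 255; Group 2 − 90 → 890; Group 3 − 90 → 1196; Group 4 + 70 → 1948; Group 5 + 90 → 440; Group 6 − 90 → 1792
End of period: [255, 890, 1196, 1948, 440, 1792]
[period 2]
Births: 1196 * 0.084 = 100
Group 2: 255 * 0.98 = 250
Group 3: 890 * 0.982 = 874
Group 4: 1196 * 0.958 = 1146
Group 5: 1948 * 0.973 = 1895
Group 6: 440 * 0.964 + 1792 * 0.503 = 424 + 901 = 1325
Net migration: Group 1 + 90 → 190; Group 2 − 90 → 160; Group 3 − 90 → 784; Group 4 + 70 → 1216; Group 5 + 90 → 1985; Group 6 − 90 → 1235
End of period: [190, 160, 784, 1216, 1985, 1235]
Scenario A total after 2 periods: 5570
Scenario B projection —
[period 1]
Births: 1960 * 0.184 = 361
Group 2: 1000 * 0.98 = 980
Group 3: 1310 * 0.982 = 1286
Group 4: 1960 * 0.958 = 1878
Group 5: 360 * 0.973 = 350
Group 6: 1660 * 0.964 + 560 * 0.503 = 1600 + 282 = 1882
Net migration: Group 1 + 90 → 451; Group 2 − 90 → 890; Group 3 − 90 → 1196; Group 4 + 70 → 1948; Group 5 + 90 → 440; Group 6 − 90 → 1792
End of period: [451, 890, 1196, 1948, 440, 1792]
[period 2]
Births: 1196 * 0.184 = 220
Group 2: 451 * 0.98 = 442
Group 3: 890 * 0.982 = 874
Group 4: 1196 * 0.958 = 1146
Group 5: 1948 * 0.973 = 1895
Group 6: 440 * 0.964 + 1792 * 0.503 = 424 + 901 = 1325
Net migration: Group 1 + 90 → 310; Group 2 − 90 → 352; Group 3 − 90 → 784; Group 4 + 70 → 1216; Group 5 + 90 → 1985; Group 6 − 90 → 1235
End of period: [310, 352, 784, 1216, 1985, 1235]
Scenario B total after 2 periods: 5882
Difference B − A = 5882 − 5570 = 312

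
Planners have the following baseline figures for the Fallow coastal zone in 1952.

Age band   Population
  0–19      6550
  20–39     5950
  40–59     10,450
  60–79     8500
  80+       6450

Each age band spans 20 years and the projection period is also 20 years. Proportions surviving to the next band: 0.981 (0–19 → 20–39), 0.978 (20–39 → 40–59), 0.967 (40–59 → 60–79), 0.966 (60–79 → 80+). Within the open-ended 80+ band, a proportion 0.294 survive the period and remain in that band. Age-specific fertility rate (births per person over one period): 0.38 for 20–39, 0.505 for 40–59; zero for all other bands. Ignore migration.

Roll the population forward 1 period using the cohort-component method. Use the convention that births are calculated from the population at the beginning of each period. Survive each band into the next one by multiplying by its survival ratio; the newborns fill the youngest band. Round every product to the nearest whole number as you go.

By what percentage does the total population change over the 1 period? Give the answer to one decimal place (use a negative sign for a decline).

Period 1:
Births: 5950 * 0.38 = 2261 ; 10450 * 0.505 = 5277 → 7538
20–39: 6550 * 0.981 = 6426
40–59: 5950 * 0.978 = 5819
60–79: 10450 * 0.967 = 10105
80+: 8500 * 0.966 + 6450 * 0.294 = 8211 + 1896 = 10107
Giving 7538 / 6426 / 5819 / 10105 / 10107.
Total: 37900 → 39995; change = 2095; percentage change = 5.5%

5.5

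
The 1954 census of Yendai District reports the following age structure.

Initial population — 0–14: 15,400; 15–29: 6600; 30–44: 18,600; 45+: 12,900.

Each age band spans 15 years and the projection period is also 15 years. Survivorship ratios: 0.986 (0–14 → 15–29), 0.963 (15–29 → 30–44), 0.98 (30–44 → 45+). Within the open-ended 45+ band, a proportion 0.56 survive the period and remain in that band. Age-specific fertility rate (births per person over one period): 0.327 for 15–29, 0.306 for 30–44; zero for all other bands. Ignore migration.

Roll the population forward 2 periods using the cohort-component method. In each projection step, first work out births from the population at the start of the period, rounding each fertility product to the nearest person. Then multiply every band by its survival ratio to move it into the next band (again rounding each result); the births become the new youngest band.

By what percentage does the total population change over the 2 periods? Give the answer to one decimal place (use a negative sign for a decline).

-7.0

(Groups numbered youngest = 1 to oldest = 4.)
[period 1]
Births: 6600 × 0.327 = 2158  |  18600 × 0.306 = 5692 ⇒ total 7850
Group 2: 15400 × 0.986 = 15184
Group 3: 6600 × 0.963 = 6356
Group 4: 18600 × 0.98 + 12900 × 0.56 = 18228 + 7224 = 25452
Population now: 0–14=7850, 15–29=15184, 30–44=6356, 45+=25452
[period 2]
Births: 15184 × 0.327 = 4965  |  6356 × 0.306 = 1945 ⇒ total 6910
Group 2: 7850 × 0.986 = 7740
Group 3: 15184 × 0.963 = 14622
Group 4: 6356 × 0.98 + 25452 × 0.56 = 6229 + 14253 = 20482
Population now: 0–14=6910, 15–29=7740, 30–44=14622, 45+=20482
Total: 53500 → 49754; change = -3746; percentage change = -7.0%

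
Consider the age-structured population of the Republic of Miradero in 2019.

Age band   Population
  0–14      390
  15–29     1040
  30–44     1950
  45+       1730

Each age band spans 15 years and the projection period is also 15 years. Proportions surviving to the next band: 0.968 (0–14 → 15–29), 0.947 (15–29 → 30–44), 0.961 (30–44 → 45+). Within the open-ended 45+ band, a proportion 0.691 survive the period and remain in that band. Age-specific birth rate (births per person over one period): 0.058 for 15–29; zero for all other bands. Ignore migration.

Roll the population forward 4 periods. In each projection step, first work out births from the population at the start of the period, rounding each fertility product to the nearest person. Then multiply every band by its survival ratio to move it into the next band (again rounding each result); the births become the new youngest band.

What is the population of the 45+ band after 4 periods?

1756

Period 1:
Births: 1040 × 0.058 = 60
15–29: 390 × 0.968 = 378
30–44: 1040 × 0.947 = 985
45+: 1950 × 0.961 + 1730 × 0.691 = 1874 + 1195 = 3069
→ [60, 378, 985, 3069]
Period 2:
Births: 378 × 0.058 = 22
15–29: 60 × 0.968 = 58
30–44: 378 × 0.947 = 358
45+: 985 × 0.961 + 3069 × 0.691 = 947 + 2121 = 3068
→ [22, 58, 358, 3068]
Period 3:
Births: 58 × 0.058 = 3
15–29: 22 × 0.968 = 21
30–44: 58 × 0.947 = 55
45+: 358 × 0.961 + 3068 × 0.691 = 344 + 2120 = 2464
→ [3, 21, 55, 2464]
Period 4:
Births: 21 × 0.058 = 1
15–29: 3 × 0.968 = 3
30–44: 21 × 0.947 = 20
45+: 55 × 0.961 + 2464 × 0.691 = 53 + 1703 = 1756
→ [1, 3, 20, 1756]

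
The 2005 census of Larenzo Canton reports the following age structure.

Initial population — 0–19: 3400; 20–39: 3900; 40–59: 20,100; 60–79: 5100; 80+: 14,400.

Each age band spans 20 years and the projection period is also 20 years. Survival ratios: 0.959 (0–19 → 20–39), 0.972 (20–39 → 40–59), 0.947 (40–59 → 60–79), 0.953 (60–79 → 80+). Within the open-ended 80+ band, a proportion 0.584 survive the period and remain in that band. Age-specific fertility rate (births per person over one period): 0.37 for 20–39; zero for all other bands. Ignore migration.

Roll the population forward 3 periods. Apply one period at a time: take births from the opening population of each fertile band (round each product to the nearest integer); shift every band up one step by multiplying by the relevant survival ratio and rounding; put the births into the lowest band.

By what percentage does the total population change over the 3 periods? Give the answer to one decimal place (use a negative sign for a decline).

(Bands numbered youngest = 1 to oldest = 5.)
After projecting period 1:
Births: 3900 × 0.37 = 1443
Band 2: 3400 × 0.959 = 3261
Band 3: 3900 × 0.972 = 3791
Band 4: 20100 × 0.947 = 19035
Band 5: 5100 × 0.953 + 14400 × 0.584 = 4860 + 8410 = 13270
Population now: 0–19=1443, 20–39=3261, 40–59=3791, 60–79=19035, 80+=13270
After projecting period 2:
Births: 3261 × 0.37 = 1207
Band 2: 1443 × 0.959 = 1384
Band 3: 3261 × 0.972 = 3170
Band 4: 3791 × 0.947 = 3590
Band 5: 19035 × 0.953 + 13270 × 0.584 = 18140 + 7750 = 25890
Population now: 0–19=1207, 20–39=1384, 40–59=3170, 60–79=3590, 80+=25890
After projecting period 3:
Births: 1384 × 0.37 = 512
Band 2: 1207 × 0.959 = 1158
Band 3: 1384 × 0.972 = 1345
Band 4: 3170 × 0.947 = 3002
Band 5: 3590 × 0.953 + 25890 × 0.584 = 3421 + 15120 = 18541
Population now: 0–19=512, 20–39=1158, 40–59=1345, 60–79=3002, 80+=18541
Total: 46900 → 24558; change = -22342; percentage change = -47.6%

-47.6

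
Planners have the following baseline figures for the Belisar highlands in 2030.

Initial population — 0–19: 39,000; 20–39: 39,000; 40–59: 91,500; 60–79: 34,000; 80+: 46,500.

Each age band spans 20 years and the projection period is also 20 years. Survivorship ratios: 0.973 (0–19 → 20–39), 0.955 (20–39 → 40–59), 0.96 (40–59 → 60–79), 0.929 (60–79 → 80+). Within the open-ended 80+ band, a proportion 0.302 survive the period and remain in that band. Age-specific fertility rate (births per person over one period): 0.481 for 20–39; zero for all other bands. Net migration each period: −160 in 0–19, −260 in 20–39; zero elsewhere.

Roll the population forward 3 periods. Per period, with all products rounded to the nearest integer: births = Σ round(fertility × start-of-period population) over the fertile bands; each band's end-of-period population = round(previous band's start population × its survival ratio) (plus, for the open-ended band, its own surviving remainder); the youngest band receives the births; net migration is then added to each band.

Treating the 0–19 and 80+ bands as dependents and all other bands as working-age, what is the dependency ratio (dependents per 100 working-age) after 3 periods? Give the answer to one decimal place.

Numbering the bands 1..5 from youngest to oldest:
[period 1]
Births: 39000 × 0.481 = 18759
Band 2: 39000 × 0.973 = 37947
Band 3: 39000 × 0.955 = 37245
Band 4: 91500 × 0.96 = 87840
Band 5: 34000 × 0.929 + 46500 × 0.302 = 31586 + 14043 = 45629
Net migration: Band 1 − 160 → 18599; Band 2 − 260 → 37687
Giving 18599 / 37687 / 37245 / 87840 / 45629.
[period 2]
Births: 37687 × 0.481 = 18127
Band 2: 18599 × 0.973 = 18097
Band 3: 37687 × 0.955 = 35991
Band 4: 37245 × 0.96 = 35755
Band 5: 87840 × 0.929 + 45629 × 0.302 = 81603 + 13780 = 95383
Net migration: Band 1 − 160 → 17967; Band 2 − 260 → 17837
Giving 17967 / 17837 / 35991 / 35755 / 95383.
[period 3]
Births: 17837 × 0.481 = 8580
Band 2: 17967 × 0.973 = 17482
Band 3: 17837 × 0.955 = 17034
Band 4: 35991 × 0.96 = 34551
Band 5: 35755 × 0.929 + 95383 × 0.302 = 33216 + 28806 = 62022
Net migration: Band 1 − 160 → 8420; Band 2 − 260 → 17222
Giving 8420 / 17222 / 17034 / 34551 / 62022.
Dependents (band 0–19 + band 80+) = 8420 + 62022 = 70442; working-age = 68807; ratio = 70442/68807 × 100 = 102.4

102.4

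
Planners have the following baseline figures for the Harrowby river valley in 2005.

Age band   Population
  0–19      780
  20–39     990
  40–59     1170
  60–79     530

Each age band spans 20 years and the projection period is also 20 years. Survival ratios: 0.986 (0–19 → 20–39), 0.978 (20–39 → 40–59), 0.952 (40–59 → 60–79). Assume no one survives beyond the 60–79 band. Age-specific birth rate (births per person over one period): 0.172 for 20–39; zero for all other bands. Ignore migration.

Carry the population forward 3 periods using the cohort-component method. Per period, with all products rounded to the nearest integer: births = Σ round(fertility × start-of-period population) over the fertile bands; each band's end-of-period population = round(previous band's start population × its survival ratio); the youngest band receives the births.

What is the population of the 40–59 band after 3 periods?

164

Call the bands 1 to 4, youngest first.
After projecting period 1:
Births: 990 * 0.172 = 170
Band 2: 780 * 0.986 = 769
Band 3: 990 * 0.978 = 968
Band 4: 1170 * 0.952 = 1114
→ [170, 769, 968, 1114]
After projecting period 2:
Births: 769 * 0.172 = 132
Band 2: 170 * 0.986 = 168
Band 3: 769 * 0.978 = 752
Band 4: 968 * 0.952 = 922
→ [132, 168, 752, 922]
After projecting period 3:
Births: 168 * 0.172 = 29
Band 2: 132 * 0.986 = 130
Band 3: 168 * 0.978 = 164
Band 4: 752 * 0.952 = 716
→ [29, 130, 164, 716]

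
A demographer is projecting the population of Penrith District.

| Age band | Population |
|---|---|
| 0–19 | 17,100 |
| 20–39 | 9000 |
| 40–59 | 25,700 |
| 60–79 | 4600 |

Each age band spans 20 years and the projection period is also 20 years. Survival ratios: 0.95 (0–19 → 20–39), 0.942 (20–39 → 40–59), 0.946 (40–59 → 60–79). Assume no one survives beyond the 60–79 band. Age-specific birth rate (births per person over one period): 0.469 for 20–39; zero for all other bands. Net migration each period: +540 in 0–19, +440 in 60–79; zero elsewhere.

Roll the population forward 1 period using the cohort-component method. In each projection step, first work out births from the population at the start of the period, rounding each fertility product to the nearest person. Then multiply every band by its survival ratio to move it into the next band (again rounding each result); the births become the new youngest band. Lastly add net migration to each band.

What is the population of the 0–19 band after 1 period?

4761

— Period 1 —
Births: 9000 × 0.469 = 4221
20–39: 17100 × 0.95 = 16245
40–59: 9000 × 0.942 = 8478
60–79: 25700 × 0.946 = 24312
Net migration: 0–19 + 540 → 4761; 60–79 + 440 → 24752
Giving 4761 / 16245 / 8478 / 24752.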